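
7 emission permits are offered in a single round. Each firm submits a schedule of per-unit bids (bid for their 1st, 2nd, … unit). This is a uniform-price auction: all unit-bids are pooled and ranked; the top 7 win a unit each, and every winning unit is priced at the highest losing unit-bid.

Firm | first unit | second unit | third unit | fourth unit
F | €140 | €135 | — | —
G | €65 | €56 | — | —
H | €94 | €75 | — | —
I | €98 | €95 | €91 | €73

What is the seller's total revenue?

Total revenue: €511

Merging the schedules and taking the best 7: 140 (F-1), 135 (F-2), 98 (I-1), 95 (I-2), 94 (H-1), 91 (I-3), 75 (H-2)
The (k+1)-th unit-bid is €73.
Allocation: F 2, H 2, I 3. Every unit priced at €73.
Revenue = 7 × 73 = €511.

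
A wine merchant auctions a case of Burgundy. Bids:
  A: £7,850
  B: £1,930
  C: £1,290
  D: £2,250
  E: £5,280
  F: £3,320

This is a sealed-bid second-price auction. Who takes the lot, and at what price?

Bids ranked: 7,850 (A) > 5,280 (E) > 3,320 (F) > 2,250 (D) > 1,930 (B) > 1,290 (C)
A is highest; pays the second-highest bid, £5,280.

A pays £5,280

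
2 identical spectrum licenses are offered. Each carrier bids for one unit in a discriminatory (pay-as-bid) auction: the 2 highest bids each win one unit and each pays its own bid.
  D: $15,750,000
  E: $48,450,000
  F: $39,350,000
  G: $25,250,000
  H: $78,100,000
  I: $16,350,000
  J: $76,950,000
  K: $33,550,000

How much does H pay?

H pays $78,100,000

Sorting: 78,100,000 (H), 76,950,000 (J), 48,450,000 (E), 39,350,000 (F), …
The 2 highest are H, J.
H wins → own bid $78,100,000.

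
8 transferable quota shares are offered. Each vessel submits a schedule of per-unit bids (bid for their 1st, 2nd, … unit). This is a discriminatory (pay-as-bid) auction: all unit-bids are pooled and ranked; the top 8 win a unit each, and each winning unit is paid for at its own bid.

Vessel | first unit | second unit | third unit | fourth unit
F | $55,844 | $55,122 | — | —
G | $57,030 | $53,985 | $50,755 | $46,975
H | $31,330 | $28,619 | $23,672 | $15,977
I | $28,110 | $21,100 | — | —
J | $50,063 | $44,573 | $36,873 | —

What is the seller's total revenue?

Total revenue: $414,347

Merging the schedules and taking the best 8: 57,030 (G-1), 55,844 (F-1), 55,122 (F-2), 53,985 (G-2), 50,755 (G-3), 50,063 (J-1), 46,975 (G-4), 44,573 (J-2)
Next rejected bid: $36,873 (not a price — pay-as-bid).
Each winning unit pays its own bid.
Revenue = 57,030 + 55,844 + 55,122 + 53,985 + 50,755 + 50,063 + 46,975 + 44,573 = $414,347.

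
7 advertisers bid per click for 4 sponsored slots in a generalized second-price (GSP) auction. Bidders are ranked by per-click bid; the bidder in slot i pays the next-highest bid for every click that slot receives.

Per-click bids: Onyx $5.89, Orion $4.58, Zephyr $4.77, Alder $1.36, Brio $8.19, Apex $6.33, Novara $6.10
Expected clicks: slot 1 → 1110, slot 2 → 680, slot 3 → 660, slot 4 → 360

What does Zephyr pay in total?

Zephyr pays $0.00

Ranked by bid: $8.19 (Brio) > $6.33 (Apex) > $6.10 (Novara) > $5.89 (Onyx) > $4.77 (Zephyr) > …
Zephyr ranks below slot 4 → no slot, pays nothing.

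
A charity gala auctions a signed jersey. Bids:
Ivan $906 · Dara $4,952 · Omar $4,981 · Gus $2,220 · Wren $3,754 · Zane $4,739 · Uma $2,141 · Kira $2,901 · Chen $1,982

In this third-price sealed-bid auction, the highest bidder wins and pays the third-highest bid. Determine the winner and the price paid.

Omar pays $4,739

Bids in order: 4,981 (Omar) > 4,952 (Dara) > 4,739 (Zane) > 3,754 (Wren) > 2,901 (Kira) > 2,220 (Gus) > …
Omar is highest; pays the third-highest bid, $4,739.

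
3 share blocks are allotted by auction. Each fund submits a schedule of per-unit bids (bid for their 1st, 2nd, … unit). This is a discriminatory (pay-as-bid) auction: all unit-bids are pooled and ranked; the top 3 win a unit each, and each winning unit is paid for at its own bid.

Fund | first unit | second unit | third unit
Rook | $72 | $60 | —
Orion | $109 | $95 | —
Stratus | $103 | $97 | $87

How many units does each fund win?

Orion 1, Stratus 2

Pooled unit-bids ranked (top 3): 109 (Orion-1), 103 (Stratus-1), 97 (Stratus-2)
Next rejected bid: $95 (not a price — pay-as-bid).
Allocation: Orion 1, Stratus 2.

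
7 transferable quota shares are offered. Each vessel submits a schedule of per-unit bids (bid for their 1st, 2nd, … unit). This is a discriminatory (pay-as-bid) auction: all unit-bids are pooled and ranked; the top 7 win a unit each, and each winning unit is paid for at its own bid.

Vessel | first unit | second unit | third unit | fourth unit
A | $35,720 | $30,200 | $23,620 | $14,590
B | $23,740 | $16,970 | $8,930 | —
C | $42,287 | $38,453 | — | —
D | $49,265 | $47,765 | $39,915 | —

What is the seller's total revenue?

Total revenue: $283,605

All unit-bids, highest first — top 7: 49,265 (D-1), 47,765 (D-2), 42,287 (C-1), 39,915 (D-3), 38,453 (C-2), 35,720 (A-1), 30,200 (A-2)
Next rejected bid: $23,740 (not a price — pay-as-bid).
Each winning unit pays its own bid.
Revenue = 49,265 + 47,765 + 42,287 + 39,915 + 38,453 + 35,720 + 30,200 = $283,605.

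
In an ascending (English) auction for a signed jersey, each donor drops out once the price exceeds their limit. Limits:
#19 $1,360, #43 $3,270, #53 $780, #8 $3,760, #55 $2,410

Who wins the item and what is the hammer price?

Limits in order: 3,760 (#8) > 3,270 (#43) > 2,410 (#55) > 1,360 (#19) > 780 (#53)
#43 is the last rival to drop out, at $3,270; #8 remains and wins at that price.

#8 wins at $3,270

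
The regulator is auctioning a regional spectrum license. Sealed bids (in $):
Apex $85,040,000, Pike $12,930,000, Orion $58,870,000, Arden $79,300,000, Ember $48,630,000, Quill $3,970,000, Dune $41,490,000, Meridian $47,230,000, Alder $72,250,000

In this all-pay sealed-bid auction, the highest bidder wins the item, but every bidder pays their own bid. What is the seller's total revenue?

All-pay sealed-bid auction: the highest bidder wins the item, but every bidder pays their own bid.
Bids ranked: 85,040,000 (Apex) > 79,300,000 (Arden) > 72,250,000 (Alder) > 58,870,000 (Orion) > 48,630,000 (Ember) > 47,230,000 (Meridian) > …
Apex wins with the top bid; all bids are sunk regardless.
Every bidder forfeits their bid regardless of winning.
Revenue = 85,040,000 + 12,930,000 + 58,870,000 + 79,300,000 + 48,630,000 + 3,970,000 + 41,490,000 + 47,230,000 + 72,250,000 = $449,710,000.

Total revenue: $449,710,000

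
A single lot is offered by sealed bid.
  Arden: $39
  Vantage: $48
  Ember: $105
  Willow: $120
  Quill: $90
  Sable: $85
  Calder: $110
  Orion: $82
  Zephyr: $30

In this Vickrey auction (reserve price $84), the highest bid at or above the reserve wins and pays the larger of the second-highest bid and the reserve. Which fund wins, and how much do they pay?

Sorting bids: 120 (Willow) > 110 (Calder) > 105 (Ember) > 90 (Quill) > 85 (Sable) > 82 (Orion) > …
Highest eligible bid: Willow at $120.
max(second-highest $110, reserve $84) = $110; the reserve does not bind.

Willow pays $110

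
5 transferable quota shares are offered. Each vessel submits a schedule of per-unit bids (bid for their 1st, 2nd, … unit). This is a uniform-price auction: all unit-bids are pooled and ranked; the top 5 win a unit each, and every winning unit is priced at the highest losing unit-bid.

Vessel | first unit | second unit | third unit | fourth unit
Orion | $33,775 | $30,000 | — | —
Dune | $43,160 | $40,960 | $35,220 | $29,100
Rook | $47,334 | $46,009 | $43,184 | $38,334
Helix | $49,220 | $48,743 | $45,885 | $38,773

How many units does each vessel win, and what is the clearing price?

Pooled unit-bids ranked (top 5): 49,220 (Helix-1), 48,743 (Helix-2), 47,334 (Rook-1), 46,009 (Rook-2), 45,885 (Helix-3)
The (k+1)-th unit-bid is $43,184.
Allocation: Helix 3, Rook 2.

Helix 3, Rook 2; clearing price $43,184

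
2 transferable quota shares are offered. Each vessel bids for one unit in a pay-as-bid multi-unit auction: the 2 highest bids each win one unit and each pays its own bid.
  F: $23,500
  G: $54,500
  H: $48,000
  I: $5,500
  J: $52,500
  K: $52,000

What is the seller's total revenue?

Bids ranked high→low: 54,500 (G), 52,500 (J), 52,000 (K), 48,000 (H), …
The 2 highest are G, J.
Total revenue = 54,500 + 52,500 = $107,000.

Total revenue: $107,000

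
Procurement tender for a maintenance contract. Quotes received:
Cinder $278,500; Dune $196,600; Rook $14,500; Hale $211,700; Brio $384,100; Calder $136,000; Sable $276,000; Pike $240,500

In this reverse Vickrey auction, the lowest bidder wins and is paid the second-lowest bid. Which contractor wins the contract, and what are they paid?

Rook is paid $136,000

Bids in order: 14,500 (Rook) < 136,000 (Calder) < 196,600 (Dune) < 211,700 (Hale) < 240,500 (Pike) < 276,000 (Sable) < …
Rook is lowest; is paid the second-lowest bid, $136,000.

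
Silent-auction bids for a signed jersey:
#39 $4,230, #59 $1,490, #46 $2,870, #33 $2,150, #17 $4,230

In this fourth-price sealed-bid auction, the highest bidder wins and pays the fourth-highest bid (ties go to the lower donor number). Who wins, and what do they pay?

Sorting bids: 4,230 (#17) > 4,230 (#39) > 2,870 (#46) > 2,150 (#33) > 1,490 (#59)
#17 and #39 tie at $4,230; tie-break gives it to #17.
#17 wins; payment is bid #4 in the ranking = $2,150.

#17 pays $2,150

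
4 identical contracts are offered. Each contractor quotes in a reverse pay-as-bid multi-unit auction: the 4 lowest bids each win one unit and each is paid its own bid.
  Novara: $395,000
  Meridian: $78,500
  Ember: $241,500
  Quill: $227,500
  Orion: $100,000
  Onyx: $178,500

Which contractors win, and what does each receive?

Meridian $78,500, Orion $100,000, Onyx $178,500, Quill $227,500

Sorting: 78,500 (Meridian), 100,000 (Orion), 178,500 (Onyx), 227,500 (Quill), 241,500 (Ember), 395,000 (Novara)
Winners (4 units): Meridian, Orion, Onyx, Quill.
Each winner is paid its own bid: Meridian $78,500, Orion $100,000, Onyx $178,500, Quill $227,500.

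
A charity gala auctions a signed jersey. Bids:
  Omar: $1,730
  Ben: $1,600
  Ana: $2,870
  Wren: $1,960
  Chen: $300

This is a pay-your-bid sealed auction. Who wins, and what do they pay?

Pay-your-bid sealed auction: the highest bidder wins and pays their own bid.
Sorting bids: 2,870 (Ana) > 1,960 (Wren) > 1,730 (Omar) > 1,600 (Ben) > 300 (Chen)
Ana has the highest bid and pays exactly that: $2,870.

Ana pays $2,870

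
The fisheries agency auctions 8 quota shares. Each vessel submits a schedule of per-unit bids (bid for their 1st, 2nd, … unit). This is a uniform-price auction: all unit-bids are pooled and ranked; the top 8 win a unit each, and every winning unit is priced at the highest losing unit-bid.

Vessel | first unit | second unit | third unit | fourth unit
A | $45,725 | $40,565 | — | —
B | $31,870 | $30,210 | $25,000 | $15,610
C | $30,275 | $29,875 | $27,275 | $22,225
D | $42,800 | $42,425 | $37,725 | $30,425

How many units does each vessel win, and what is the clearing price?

A 2, B 1, C 1, D 4; clearing price $30,210

All unit-bids, highest first — top 8: 45,725 (A-1), 42,800 (D-1), 42,425 (D-2), 40,565 (A-2), 37,725 (D-3), 31,870 (B-1), 30,425 (D-4), 30,275 (C-1)
The (k+1)-th unit-bid is $30,210.
Allocation: A 2, B 1, C 1, D 4.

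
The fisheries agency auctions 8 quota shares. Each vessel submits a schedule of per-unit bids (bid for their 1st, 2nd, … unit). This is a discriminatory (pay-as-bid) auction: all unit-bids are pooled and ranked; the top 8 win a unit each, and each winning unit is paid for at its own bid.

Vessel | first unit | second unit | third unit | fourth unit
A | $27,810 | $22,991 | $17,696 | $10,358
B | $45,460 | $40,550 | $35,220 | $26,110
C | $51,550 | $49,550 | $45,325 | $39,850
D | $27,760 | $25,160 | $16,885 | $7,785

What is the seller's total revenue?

Pooled unit-bids ranked (top 8): 51,550 (C-1), 49,550 (C-2), 45,460 (B-1), 45,325 (C-3), 40,550 (B-2), 39,850 (C-4), 35,220 (B-3), 27,810 (A-1)
Next rejected bid: $27,760 (not a price — pay-as-bid).
Each winning unit pays its own bid.
Revenue = 51,550 + 49,550 + 45,460 + 45,325 + 40,550 + 39,850 + 35,220 + 27,810 = $335,315.

Total revenue: $335,315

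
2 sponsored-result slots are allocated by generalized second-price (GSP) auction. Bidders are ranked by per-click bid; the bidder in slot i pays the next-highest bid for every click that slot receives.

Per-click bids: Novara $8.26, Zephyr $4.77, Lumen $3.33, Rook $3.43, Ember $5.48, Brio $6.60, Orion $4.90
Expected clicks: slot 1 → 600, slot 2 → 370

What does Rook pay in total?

Rook pays $0.00

Ranked by bid: $8.26 (Novara) > $6.60 (Brio) > $5.48 (Ember) > …
Rook ranks below slot 2 → no slot, pays nothing.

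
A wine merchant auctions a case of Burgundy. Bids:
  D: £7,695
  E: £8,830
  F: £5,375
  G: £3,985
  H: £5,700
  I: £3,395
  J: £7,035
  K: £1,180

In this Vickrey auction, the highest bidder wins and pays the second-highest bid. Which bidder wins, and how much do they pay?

Bids in order: 8,830 (E) > 7,695 (D) > 7,035 (J) > 5,700 (H) > 5,375 (F) > 3,985 (G) > …
E is highest; pays the second-highest bid, £7,695.

E pays £7,695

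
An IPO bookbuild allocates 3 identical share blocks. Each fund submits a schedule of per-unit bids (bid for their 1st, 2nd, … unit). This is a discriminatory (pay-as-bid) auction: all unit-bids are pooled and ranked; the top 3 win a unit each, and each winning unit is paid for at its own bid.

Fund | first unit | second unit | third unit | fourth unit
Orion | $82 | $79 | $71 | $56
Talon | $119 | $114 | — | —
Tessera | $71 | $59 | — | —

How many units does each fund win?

Orion 1, Talon 2

All unit-bids, highest first — top 3: 119 (Talon-1), 114 (Talon-2), 82 (Orion-1)
Next rejected bid: $79 (not a price — pay-as-bid).
Allocation: Orion 1, Talon 2.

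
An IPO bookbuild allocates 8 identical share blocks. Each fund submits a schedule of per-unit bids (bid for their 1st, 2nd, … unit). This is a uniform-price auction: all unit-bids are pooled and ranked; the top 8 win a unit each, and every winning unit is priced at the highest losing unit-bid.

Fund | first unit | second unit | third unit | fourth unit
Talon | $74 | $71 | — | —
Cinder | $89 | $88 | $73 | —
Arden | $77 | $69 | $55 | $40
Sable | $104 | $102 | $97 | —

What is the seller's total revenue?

Pooled unit-bids ranked (top 8): 104 (Sable-1), 102 (Sable-2), 97 (Sable-3), 89 (Cinder-1), 88 (Cinder-2), 77 (Arden-1), 74 (Talon-1), 73 (Cinder-3)
First bid not allocated: $71.
Allocation: Arden 1, Cinder 3, Sable 3, Talon 1. Every unit priced at $71.
Revenue = 8 × 71 = $568.

Total revenue: $568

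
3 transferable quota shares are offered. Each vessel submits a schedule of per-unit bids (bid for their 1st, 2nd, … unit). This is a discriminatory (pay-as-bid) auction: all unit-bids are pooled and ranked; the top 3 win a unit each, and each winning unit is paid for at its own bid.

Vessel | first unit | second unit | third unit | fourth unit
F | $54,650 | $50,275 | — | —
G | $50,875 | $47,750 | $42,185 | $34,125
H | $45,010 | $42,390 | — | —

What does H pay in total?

H pays $0

All unit-bids, highest first — top 3: 54,650 (F-1), 50,875 (G-1), 50,275 (F-2)
Next rejected bid: $47,750 (not a price — pay-as-bid).
H wins no units.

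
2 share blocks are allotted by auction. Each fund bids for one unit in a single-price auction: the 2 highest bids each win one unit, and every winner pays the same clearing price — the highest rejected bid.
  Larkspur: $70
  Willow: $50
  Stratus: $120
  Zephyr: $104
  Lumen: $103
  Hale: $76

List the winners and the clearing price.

Stratus, Zephyr; each pays $103

Ordering the bids: 120 (Stratus), 104 (Zephyr), 103 (Lumen), 76 (Hale), …
The 2 highest are Stratus, Zephyr.
First losing bid is Lumen's $103, which sets the uniform price.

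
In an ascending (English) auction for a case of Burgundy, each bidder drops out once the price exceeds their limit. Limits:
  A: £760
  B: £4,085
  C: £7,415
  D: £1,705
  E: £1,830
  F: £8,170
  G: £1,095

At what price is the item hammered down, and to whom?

Limits ranked: 8,170 (F) > 7,415 (C) > 4,085 (B) > 1,830 (E) > 1,705 (D) > 1,095 (G) > …
C is the last rival to drop out, at £7,415; F remains and wins at that price.

F wins at £7,415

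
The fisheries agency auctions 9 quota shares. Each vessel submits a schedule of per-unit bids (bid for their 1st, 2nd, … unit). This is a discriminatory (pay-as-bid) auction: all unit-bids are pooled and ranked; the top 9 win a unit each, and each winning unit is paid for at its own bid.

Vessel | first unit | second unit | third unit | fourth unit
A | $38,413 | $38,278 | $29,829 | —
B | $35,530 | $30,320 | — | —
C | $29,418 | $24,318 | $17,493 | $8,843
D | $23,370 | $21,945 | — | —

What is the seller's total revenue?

Total revenue: $271,421

All unit-bids, highest first — top 9: 38,413 (A-1), 38,278 (A-2), 35,530 (B-1), 30,320 (B-2), 29,829 (A-3), 29,418 (C-1), 24,318 (C-2), 23,370 (D-1), 21,945 (D-2)
Next rejected bid: $17,493 (not a price — pay-as-bid).
Each winning unit pays its own bid.
Revenue = 38,413 + 38,278 + 35,530 + 30,320 + 29,829 + 29,418 + 24,318 + 23,370 + 21,945 = $271,421.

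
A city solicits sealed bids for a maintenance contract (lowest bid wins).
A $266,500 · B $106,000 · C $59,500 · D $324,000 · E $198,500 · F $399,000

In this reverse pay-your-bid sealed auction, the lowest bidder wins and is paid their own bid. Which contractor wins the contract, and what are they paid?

C is paid $59,500

Rule: the lowest bidder wins and is paid their own bid.
Bids ranked: 59,500 (C) < 106,000 (B) < 198,500 (E) < 266,500 (A) < 324,000 (D) < 399,000 (F)
C has the lowest bid and is paid exactly that: $59,500.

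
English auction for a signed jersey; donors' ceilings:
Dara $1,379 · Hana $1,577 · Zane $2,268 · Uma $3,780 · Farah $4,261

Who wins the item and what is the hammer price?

Limits in order: 4,261 (Farah) > 3,780 (Uma) > 2,268 (Zane) > 1,577 (Hana) > 1,379 (Dara)
Uma is the last rival to drop out, at $3,780; Farah remains and wins at that price.

Farah wins at $3,780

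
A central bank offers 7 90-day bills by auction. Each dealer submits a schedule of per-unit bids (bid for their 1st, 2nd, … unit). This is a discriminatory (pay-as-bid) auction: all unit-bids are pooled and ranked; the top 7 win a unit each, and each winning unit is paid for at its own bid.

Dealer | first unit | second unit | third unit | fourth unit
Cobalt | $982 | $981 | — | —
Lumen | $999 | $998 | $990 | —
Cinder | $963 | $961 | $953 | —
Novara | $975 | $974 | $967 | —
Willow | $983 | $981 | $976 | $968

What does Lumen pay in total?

Merging the schedules and taking the best 7: 999 (Lumen-1), 998 (Lumen-2), 990 (Lumen-3), 983 (Willow-1), 982 (Cobalt-1), 981 (Cobalt-2), 981 (Willow-2)
Next rejected bid: $976 (not a price — pay-as-bid).
Lumen's winning unit-bids: 999 + 998 + 990 = $2,987.

Lumen pays $2,987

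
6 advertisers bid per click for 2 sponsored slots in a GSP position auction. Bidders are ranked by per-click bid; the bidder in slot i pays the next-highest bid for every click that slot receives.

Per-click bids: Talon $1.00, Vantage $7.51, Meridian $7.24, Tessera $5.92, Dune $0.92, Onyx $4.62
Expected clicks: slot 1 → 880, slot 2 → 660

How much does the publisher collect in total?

Total revenue: $10278.40

Ranked by bid: $7.51 (Vantage) > $7.24 (Meridian) > $5.92 (Tessera) > …
Slot 1: Vantage pays $7.24 × 880 = $6371.20
Slot 2: Meridian pays $5.92 × 660 = $3907.20
Total = $10278.40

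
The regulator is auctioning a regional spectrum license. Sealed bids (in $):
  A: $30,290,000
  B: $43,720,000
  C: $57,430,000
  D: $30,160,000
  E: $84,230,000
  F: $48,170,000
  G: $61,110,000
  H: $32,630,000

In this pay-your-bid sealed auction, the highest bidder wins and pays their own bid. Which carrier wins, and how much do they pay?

E pays $84,230,000

Rule: the highest bidder wins and pays their own bid.
Sorting bids: 84,230,000 (E) > 61,110,000 (G) > 57,430,000 (C) > 48,170,000 (F) > 43,720,000 (B) > 32,630,000 (H) > …
E is highest → pays own bid, $84,230,000.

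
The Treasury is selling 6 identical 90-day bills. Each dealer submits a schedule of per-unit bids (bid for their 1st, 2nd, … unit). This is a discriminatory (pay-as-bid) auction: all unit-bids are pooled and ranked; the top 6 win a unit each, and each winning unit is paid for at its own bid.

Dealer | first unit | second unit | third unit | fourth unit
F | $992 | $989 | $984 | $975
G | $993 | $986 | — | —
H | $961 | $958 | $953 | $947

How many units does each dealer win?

F 4, G 2

All unit-bids, highest first — top 6: 993 (G-1), 992 (F-1), 989 (F-2), 986 (G-2), 984 (F-3), 975 (F-4)
Next rejected bid: $961 (not a price — pay-as-bid).
Allocation: F 4, G 2.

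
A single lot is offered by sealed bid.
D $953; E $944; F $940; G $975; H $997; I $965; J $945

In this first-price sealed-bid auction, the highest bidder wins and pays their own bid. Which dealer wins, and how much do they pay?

H pays $997

Rule: the highest bidder wins and pays their own bid.
Sorting bids: 997 (H) > 975 (G) > 965 (I) > 953 (D) > 945 (J) > 944 (E) > …
H is highest → pays own bid, $997.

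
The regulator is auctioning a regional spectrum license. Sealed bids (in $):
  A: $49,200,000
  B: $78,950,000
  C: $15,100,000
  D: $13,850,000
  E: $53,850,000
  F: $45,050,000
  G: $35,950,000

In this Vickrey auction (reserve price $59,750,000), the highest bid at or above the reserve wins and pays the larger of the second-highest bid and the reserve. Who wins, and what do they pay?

B pays $59,750,000

Bids ranked: 78,950,000 (B) > 53,850,000 (E) > 49,200,000 (A) > 45,050,000 (F) > 35,950,000 (G) > 15,100,000 (C) > …
B has the top bid at or above the reserve ($78,950,000).
Second-highest bid $53,850,000 is below the reserve $59,750,000, so the reserve binds → payment $59,750,000.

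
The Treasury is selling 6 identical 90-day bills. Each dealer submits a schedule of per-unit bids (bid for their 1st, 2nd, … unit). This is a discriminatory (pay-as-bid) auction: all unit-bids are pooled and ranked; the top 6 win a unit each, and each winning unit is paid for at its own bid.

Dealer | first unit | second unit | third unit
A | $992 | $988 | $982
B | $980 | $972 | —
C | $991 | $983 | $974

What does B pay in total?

B pays $980

All unit-bids, highest first — top 6: 992 (A-1), 991 (C-1), 988 (A-2), 983 (C-2), 982 (A-3), 980 (B-1)
Next rejected bid: $974 (not a price — pay-as-bid).
B's winning unit-bids: 980 = $980.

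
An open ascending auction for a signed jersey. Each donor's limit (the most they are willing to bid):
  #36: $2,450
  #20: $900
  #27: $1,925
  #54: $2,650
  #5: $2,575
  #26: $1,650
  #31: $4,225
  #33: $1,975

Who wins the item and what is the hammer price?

Ascending (English) auction: the price rises until one bidder remains; the winner pays the price at which the last rival dropped out.
Sorting limits: 4,225 (#31) > 2,650 (#54) > 2,575 (#5) > 2,450 (#36) > 1,975 (#33) > 1,925 (#27) > …
Bidding ends when #54 exits at $2,650; #31 takes it.

#31 wins at $2,650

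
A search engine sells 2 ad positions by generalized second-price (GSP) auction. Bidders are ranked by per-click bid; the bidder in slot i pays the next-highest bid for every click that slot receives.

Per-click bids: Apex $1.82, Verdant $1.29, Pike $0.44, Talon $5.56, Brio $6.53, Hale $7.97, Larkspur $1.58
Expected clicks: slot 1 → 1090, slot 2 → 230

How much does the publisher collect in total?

Per-click bids in order: $7.97 (Hale) > $6.53 (Brio) > $5.56 (Talon) > …
Slot 1: Hale pays $6.53 × 1090 = $7117.70
Slot 2: Brio pays $5.56 × 230 = $1278.80
Total = $8396.50

Total revenue: $8396.50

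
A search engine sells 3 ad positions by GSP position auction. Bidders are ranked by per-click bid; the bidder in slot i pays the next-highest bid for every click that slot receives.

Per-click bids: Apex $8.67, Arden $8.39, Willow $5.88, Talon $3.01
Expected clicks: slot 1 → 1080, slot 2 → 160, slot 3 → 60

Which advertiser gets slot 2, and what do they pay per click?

Ranked by bid: $8.67 (Apex) > $8.39 (Arden) > $5.88 (Willow) > $3.01 (Talon)
Slot 2 goes to the second-ranked bidder, Arden, who pays the next bid down: $5.88/click.

Arden; $5.88 per click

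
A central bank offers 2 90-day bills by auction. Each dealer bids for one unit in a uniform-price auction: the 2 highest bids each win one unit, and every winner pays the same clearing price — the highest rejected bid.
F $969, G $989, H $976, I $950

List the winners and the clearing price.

Bids ranked high→low: 989 (G), 976 (H), 969 (F), 950 (I)
Winners (2 units): G, H.
First losing bid is F's $969, which sets the uniform price.

G, H; each pays $969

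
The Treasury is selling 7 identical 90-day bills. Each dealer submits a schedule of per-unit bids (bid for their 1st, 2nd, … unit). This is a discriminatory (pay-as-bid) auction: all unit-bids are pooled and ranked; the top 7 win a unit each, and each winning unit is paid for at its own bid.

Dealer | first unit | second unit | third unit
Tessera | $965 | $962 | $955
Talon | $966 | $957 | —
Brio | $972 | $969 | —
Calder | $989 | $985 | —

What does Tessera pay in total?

All unit-bids, highest first — top 7: 989 (Calder-1), 985 (Calder-2), 972 (Brio-1), 969 (Brio-2), 966 (Talon-1), 965 (Tessera-1), 962 (Tessera-2)
Next rejected bid: $957 (not a price — pay-as-bid).
Tessera's winning unit-bids: 965 + 962 = $1,927.

Tessera pays $1,927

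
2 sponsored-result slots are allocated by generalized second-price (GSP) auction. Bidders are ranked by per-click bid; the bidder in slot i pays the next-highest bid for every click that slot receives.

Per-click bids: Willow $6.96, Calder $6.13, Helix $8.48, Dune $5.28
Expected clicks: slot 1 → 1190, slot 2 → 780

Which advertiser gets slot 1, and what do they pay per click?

Helix; $6.96 per click

Per-click bids in order: $8.48 (Helix) > $6.96 (Willow) > $6.13 (Calder) > …
Slot 1 goes to the first-ranked bidder, Helix, who pays the next bid down: $6.96/click.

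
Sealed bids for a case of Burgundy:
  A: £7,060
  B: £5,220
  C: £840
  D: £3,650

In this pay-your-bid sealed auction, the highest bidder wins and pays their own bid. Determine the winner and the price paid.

A pays £7,060

Sorting bids: 7,060 (A) > 5,220 (B) > 3,650 (D) > 840 (C)
A has the highest bid and pays exactly that: £7,060.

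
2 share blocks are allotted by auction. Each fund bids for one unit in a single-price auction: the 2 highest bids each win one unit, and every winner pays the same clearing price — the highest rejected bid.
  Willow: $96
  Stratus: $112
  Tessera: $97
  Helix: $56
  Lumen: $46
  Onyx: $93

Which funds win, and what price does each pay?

Stratus, Tessera; each pays $96

Ordering the bids: 112 (Stratus), 97 (Tessera), 96 (Willow), 93 (Onyx), …
Winners (2 units): Stratus, Tessera.
First losing bid is Willow's $96, which sets the uniform price.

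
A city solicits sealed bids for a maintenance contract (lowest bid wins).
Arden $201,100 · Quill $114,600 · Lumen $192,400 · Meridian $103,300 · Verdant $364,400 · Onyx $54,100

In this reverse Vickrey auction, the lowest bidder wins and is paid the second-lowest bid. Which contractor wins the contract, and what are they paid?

Sorting bids: 54,100 (Onyx) < 103,300 (Meridian) < 114,600 (Quill) < 192,400 (Lumen) < 201,100 (Arden) < 364,400 (Verdant)
Onyx is lowest; is paid the second-lowest bid, $103,300.

Onyx is paid $103,300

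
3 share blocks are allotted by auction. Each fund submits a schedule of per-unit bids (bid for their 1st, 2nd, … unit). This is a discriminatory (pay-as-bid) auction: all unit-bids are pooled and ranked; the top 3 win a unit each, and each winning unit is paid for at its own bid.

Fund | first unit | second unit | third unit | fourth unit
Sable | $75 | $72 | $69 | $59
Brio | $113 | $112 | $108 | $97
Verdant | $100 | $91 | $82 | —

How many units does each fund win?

Brio 3

Merging the schedules and taking the best 3: 113 (Brio-1), 112 (Brio-2), 108 (Brio-3)
Next rejected bid: $100 (not a price — pay-as-bid).
Allocation: Brio 3.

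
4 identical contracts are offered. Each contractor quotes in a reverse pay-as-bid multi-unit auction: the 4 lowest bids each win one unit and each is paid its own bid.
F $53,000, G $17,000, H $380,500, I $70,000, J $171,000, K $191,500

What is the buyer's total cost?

Total cost: $311,000

Ordering the bids: 17,000 (G), 53,000 (F), 70,000 (I), 171,000 (J), 191,500 (K), 380,500 (H)
Lowest 4: G, F, I, J.
Total cost = 17,000 + 53,000 + 70,000 + 171,000 = $311,000.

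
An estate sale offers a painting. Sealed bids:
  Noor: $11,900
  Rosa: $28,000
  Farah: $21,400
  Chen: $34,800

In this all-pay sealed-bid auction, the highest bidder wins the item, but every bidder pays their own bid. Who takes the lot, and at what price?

Chen pays $34,800

Bids in order: 34,800 (Chen) > 28,000 (Rosa) > 21,400 (Farah) > 11,900 (Noor)
Chen is highest and takes the item; every bidder forfeits their bid.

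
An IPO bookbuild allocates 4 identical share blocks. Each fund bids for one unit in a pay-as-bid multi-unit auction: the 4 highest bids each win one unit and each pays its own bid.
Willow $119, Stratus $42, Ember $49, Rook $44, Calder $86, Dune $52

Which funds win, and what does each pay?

Willow $119, Calder $86, Dune $52, Ember $49

Bids ranked high→low: 119 (Willow), 86 (Calder), 52 (Dune), 49 (Ember), 44 (Rook), 42 (Stratus)
The 4 highest are Willow, Calder, Dune, Ember.
Each winner pays its own bid: Willow $119, Calder $86, Dune $52, Ember $49.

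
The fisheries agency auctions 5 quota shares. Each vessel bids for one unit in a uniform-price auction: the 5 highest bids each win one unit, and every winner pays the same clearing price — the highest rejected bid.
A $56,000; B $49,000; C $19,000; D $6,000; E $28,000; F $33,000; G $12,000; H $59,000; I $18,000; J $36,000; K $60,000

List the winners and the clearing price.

K, H, A, B, J; each pays $33,000

Sorting: 60,000 (K), 59,000 (H), 56,000 (A), 49,000 (B), 36,000 (J), 33,000 (F), 28,000 (E), …
Top 5: K, H, A, B, J.
First losing bid is F's $33,000, which sets the uniform price.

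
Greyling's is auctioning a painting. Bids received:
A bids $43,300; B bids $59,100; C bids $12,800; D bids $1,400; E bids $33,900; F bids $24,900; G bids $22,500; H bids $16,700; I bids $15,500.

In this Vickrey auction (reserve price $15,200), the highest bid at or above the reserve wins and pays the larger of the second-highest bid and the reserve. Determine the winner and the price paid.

B pays $43,300

Vickrey auction (reserve price $15,200): the highest bid at or above the reserve wins and pays the larger of the second-highest bid and the reserve.
Sorting bids: 59,100 (B) > 43,300 (A) > 33,900 (E) > 24,900 (F) > 22,500 (G) > 16,700 (H) > …
Highest eligible bid: B at $59,100.
Second-highest bid $43,300 exceeds the reserve $15,200 → payment $43,300.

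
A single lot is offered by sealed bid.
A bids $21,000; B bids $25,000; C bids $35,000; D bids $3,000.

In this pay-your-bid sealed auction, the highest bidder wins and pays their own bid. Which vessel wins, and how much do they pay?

Rule: the highest bidder wins and pays their own bid.
Bids ranked: 35,000 (C) > 25,000 (B) > 21,000 (A) > 3,000 (D)
C is highest → pays own bid, $35,000.

C pays $35,000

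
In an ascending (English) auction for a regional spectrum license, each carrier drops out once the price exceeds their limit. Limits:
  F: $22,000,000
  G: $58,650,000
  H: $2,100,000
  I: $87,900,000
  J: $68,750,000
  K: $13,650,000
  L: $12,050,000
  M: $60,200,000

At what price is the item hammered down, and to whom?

I wins at $68,750,000

Sorting limits: 87,900,000 (I) > 68,750,000 (J) > 60,200,000 (M) > 58,650,000 (G) > 22,000,000 (F) > 13,650,000 (K) > …
J is the last rival to drop out, at $68,750,000; I remains and wins at that price.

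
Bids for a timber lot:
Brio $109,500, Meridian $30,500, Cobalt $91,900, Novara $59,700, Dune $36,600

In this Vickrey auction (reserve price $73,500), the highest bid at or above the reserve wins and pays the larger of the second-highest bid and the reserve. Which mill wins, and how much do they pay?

Bids in order: 109,500 (Brio) > 91,900 (Cobalt) > 59,700 (Novara) > 36,600 (Dune) > 30,500 (Meridian)
Brio has the top bid at or above the reserve ($109,500).
Second-highest bid $91,900 exceeds the reserve $73,500 → payment $91,900.

Brio pays $91,900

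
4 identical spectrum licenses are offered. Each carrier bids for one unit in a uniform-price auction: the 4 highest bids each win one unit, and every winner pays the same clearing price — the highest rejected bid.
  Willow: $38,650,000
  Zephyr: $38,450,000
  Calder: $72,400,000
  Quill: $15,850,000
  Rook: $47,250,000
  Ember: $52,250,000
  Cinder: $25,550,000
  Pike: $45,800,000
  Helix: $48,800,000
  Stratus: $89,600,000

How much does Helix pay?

Helix pays $47,250,000

Bids ranked high→low: 89,600,000 (Stratus), 72,400,000 (Calder), 52,250,000 (Ember), 48,800,000 (Helix), 47,250,000 (Rook), 45,800,000 (Pike), …
Winners (4 units): Stratus, Calder, Ember, Helix.
First losing bid is Rook's $47,250,000, which sets the uniform price.
Helix wins → pays $47,250,000.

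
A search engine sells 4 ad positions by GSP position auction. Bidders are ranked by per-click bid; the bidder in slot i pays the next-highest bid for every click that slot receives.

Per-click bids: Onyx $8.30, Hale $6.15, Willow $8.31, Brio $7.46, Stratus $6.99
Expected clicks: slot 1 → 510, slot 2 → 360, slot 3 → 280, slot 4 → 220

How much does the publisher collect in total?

Total revenue: $10228.80

Sorting advertisers: $8.31 (Willow) > $8.30 (Onyx) > $7.46 (Brio) > $6.99 (Stratus) > $6.15 (Hale)
Slot 1: Willow pays $8.30 × 510 = $4233.00
Slot 2: Onyx pays $7.46 × 360 = $2685.60
Slot 3: Brio pays $6.99 × 280 = $1957.20
Slot 4: Stratus pays $6.15 × 220 = $1353.00
Total = $10228.80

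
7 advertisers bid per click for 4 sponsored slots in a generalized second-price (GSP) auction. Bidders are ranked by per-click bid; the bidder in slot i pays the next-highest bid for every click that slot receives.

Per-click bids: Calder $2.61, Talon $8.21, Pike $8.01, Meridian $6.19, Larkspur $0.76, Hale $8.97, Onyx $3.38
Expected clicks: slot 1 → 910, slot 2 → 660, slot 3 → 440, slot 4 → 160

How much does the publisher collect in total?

Total revenue: $16022.10

Ranked by bid: $8.97 (Hale) > $8.21 (Talon) > $8.01 (Pike) > $6.19 (Meridian) > $3.38 (Onyx) > …
Slot 1: Hale pays $8.21 × 910 = $7471.10
Slot 2: Talon pays $8.01 × 660 = $5286.60
Slot 3: Pike pays $6.19 × 440 = $2723.60
Slot 4: Meridian pays $3.38 × 160 = $540.80
Total = $16022.10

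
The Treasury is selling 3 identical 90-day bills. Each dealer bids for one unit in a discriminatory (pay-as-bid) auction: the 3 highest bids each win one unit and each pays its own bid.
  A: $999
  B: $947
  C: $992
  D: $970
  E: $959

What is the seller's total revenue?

Bids ranked high→low: 999 (A), 992 (C), 970 (D), 959 (E), 947 (B)
The 3 highest are A, C, D.
Total revenue = 999 + 992 + 970 = $2,961.

Total revenue: $2,961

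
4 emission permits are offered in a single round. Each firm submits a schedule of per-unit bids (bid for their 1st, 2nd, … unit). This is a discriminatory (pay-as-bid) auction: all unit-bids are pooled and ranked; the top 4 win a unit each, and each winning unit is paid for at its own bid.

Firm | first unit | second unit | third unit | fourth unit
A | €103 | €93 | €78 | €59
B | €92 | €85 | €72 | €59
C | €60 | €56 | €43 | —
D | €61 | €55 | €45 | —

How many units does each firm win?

A 2, B 2

Pooled unit-bids ranked (top 4): 103 (A-1), 93 (A-2), 92 (B-1), 85 (B-2)
Next rejected bid: €78 (not a price — pay-as-bid).
Allocation: A 2, B 2.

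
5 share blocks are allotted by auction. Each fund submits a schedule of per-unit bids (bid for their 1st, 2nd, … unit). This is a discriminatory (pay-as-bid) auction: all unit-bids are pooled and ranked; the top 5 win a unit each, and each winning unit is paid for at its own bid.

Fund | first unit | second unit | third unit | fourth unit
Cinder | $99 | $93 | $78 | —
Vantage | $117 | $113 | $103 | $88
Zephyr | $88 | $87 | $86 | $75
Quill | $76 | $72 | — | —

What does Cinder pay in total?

All unit-bids, highest first — top 5: 117 (Vantage-1), 113 (Vantage-2), 103 (Vantage-3), 99 (Cinder-1), 93 (Cinder-2)
Next rejected bid: $88 (not a price — pay-as-bid).
Cinder's winning unit-bids: 99 + 93 = $192.

Cinder pays $192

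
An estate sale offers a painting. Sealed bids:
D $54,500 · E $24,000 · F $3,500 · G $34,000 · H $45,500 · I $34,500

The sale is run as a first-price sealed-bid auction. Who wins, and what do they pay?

D pays $54,500

Bids ranked: 54,500 (D) > 45,500 (H) > 34,500 (I) > 34,000 (G) > 24,000 (E) > 3,500 (F)
D is highest → pays own bid, $54,500.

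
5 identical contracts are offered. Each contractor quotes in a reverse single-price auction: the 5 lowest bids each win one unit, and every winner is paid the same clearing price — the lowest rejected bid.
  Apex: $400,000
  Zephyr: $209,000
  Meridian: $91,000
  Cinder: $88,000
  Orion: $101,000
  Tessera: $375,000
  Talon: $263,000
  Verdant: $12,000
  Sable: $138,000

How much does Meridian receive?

Meridian is paid $209,000

Bids ranked low→high: 12,000 (Verdant), 88,000 (Cinder), 91,000 (Meridian), 101,000 (Orion), 138,000 (Sable), 209,000 (Zephyr), 263,000 (Talon), …
Winners (5 units): Verdant, Cinder, Meridian, Orion, Sable.
Lowest unsuccessful bid: $209,000 → clearing price.
Meridian wins → is paid $209,000.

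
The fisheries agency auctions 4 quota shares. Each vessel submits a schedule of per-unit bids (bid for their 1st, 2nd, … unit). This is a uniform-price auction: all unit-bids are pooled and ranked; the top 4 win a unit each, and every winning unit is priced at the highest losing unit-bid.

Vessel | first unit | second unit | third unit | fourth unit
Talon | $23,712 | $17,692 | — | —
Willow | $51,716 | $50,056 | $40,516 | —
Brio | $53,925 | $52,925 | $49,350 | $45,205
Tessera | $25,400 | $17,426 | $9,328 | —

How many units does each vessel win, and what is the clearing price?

Brio 2, Willow 2; clearing price $49,350

All unit-bids, highest first — top 4: 53,925 (Brio-1), 52,925 (Brio-2), 51,716 (Willow-1), 50,056 (Willow-2)
The (k+1)-th unit-bid is $49,350.
Allocation: Brio 2, Willow 2.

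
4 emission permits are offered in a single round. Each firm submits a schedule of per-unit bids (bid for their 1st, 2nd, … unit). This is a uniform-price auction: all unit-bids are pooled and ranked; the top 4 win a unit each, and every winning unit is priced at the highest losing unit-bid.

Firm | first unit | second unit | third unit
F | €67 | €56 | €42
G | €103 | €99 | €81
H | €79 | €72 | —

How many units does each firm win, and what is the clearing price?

G 3, H 1; clearing price €72

All unit-bids, highest first — top 4: 103 (G-1), 99 (G-2), 81 (G-3), 79 (H-1)
Highest rejected unit-bid = €72.
Allocation: G 3, H 1.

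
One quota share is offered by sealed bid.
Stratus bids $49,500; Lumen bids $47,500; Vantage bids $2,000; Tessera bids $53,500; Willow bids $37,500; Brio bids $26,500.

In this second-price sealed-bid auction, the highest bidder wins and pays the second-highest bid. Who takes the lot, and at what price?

Tessera pays $49,500

Rule: the highest bidder wins and pays the second-highest bid.
Sorting bids: 53,500 (Tessera) > 49,500 (Stratus) > 47,500 (Lumen) > 37,500 (Willow) > 26,500 (Brio) > 2,000 (Vantage)
Tessera wins with the highest bid; price is set by the runner-up at $49,500.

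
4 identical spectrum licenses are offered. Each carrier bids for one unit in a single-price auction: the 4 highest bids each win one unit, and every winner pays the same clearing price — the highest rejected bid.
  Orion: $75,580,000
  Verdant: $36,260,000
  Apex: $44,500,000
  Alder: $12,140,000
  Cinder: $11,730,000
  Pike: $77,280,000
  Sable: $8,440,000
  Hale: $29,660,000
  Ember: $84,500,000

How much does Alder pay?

Alder pays $0

Ordering the bids: 84,500,000 (Ember), 77,280,000 (Pike), 75,580,000 (Orion), 44,500,000 (Apex), 36,260,000 (Verdant), 29,660,000 (Hale), …
Winners (4 units): Ember, Pike, Orion, Apex.
Highest unsuccessful bid: $36,260,000 → clearing price.
Alder does not win → pays $0.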